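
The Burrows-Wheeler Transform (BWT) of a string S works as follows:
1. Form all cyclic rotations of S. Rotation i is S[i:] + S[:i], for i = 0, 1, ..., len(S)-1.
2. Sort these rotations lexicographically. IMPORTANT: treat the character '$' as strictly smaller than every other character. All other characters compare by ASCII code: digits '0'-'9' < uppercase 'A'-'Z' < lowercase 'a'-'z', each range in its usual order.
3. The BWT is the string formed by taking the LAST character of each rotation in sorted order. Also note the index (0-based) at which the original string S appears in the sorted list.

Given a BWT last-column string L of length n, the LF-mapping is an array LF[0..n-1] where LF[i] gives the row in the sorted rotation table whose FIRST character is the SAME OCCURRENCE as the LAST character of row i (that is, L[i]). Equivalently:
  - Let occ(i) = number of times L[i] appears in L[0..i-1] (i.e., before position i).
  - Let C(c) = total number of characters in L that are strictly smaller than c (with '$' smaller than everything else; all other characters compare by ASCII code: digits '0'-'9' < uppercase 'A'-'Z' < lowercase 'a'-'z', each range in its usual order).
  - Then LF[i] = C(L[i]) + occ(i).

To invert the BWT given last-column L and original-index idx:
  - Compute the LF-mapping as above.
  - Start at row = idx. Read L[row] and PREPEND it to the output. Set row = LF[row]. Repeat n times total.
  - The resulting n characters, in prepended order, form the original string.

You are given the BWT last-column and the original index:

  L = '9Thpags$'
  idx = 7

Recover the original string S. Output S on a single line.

Answer: spaghT9$

Derivation:
LF mapping: 1 2 5 6 3 4 7 0
Walk LF starting at row 7, prepending L[row]:
  step 1: row=7, L[7]='$', prepend. Next row=LF[7]=0
  step 2: row=0, L[0]='9', prepend. Next row=LF[0]=1
  step 3: row=1, L[1]='T', prepend. Next row=LF[1]=2
  step 4: row=2, L[2]='h', prepend. Next row=LF[2]=5
  step 5: row=5, L[5]='g', prepend. Next row=LF[5]=4
  step 6: row=4, L[4]='a', prepend. Next row=LF[4]=3
  step 7: row=3, L[3]='p', prepend. Next row=LF[3]=6
  step 8: row=6, L[6]='s', prepend. Next row=LF[6]=7
Reversed output: spaghT9$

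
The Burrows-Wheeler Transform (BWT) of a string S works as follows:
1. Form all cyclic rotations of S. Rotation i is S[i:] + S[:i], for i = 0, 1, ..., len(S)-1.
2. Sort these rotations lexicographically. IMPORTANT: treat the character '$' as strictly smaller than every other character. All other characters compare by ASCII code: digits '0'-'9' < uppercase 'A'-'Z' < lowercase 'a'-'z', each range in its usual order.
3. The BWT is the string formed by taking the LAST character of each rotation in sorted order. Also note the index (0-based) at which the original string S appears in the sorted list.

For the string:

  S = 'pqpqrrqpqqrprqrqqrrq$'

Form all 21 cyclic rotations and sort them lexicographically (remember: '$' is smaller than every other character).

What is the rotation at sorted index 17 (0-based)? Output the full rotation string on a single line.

Answer: rqqrrq$pqpqrrqpqqrprq

Derivation:
All 21 rotations (rotation i = S[i:]+S[:i]):
  rot[0] = pqpqrrqpqqrprqrqqrrq$
  rot[1] = qpqrrqpqqrprqrqqrrq$p
  rot[2] = pqrrqpqqrprqrqqrrq$pq
  rot[3] = qrrqpqqrprqrqqrrq$pqp
  rot[4] = rrqpqqrprqrqqrrq$pqpq
  rot[5] = rqpqqrprqrqqrrq$pqpqr
  rot[6] = qpqqrprqrqqrrq$pqpqrr
  rot[7] = pqqrprqrqqrrq$pqpqrrq
  rot[8] = qqrprqrqqrrq$pqpqrrqp
  rot[9] = qrprqrqqrrq$pqpqrrqpq
  rot[10] = rprqrqqrrq$pqpqrrqpqq
  rot[11] = prqrqqrrq$pqpqrrqpqqr
  rot[12] = rqrqqrrq$pqpqrrqpqqrp
  rot[13] = qrqqrrq$pqpqrrqpqqrpr
  rot[14] = rqqrrq$pqpqrrqpqqrprq
  rot[15] = qqrrq$pqpqrrqpqqrprqr
  rot[16] = qrrq$pqpqrrqpqqrprqrq
  rot[17] = rrq$pqpqrrqpqqrprqrqq
  rot[18] = rq$pqpqrrqpqqrprqrqqr
  rot[19] = q$pqpqrrqpqqrprqrqqrr
  rot[20] = $pqpqrrqpqqrprqrqqrrq
Sorted (with $ < everything):
  sorted[0] = $pqpqrrqpqqrprqrqqrrq
  sorted[1] = pqpqrrqpqqrprqrqqrrq$
  sorted[2] = pqqrprqrqqrrq$pqpqrrq
  sorted[3] = pqrrqpqqrprqrqqrrq$pq
  sorted[4] = prqrqqrrq$pqpqrrqpqqr
  sorted[5] = q$pqpqrrqpqqrprqrqqrr
  sorted[6] = qpqqrprqrqqrrq$pqpqrr
  sorted[7] = qpqrrqpqqrprqrqqrrq$p
  sorted[8] = qqrprqrqqrrq$pqpqrrqp
  sorted[9] = qqrrq$pqpqrrqpqqrprqr
  sorted[10] = qrprqrqqrrq$pqpqrrqpq
  sorted[11] = qrqqrrq$pqpqrrqpqqrpr
  sorted[12] = qrrq$pqpqrrqpqqrprqrq
  sorted[13] = qrrqpqqrprqrqqrrq$pqp
  sorted[14] = rprqrqqrrq$pqpqrrqpqq
  sorted[15] = rq$pqpqrrqpqqrprqrqqr
  sorted[16] = rqpqqrprqrqqrrq$pqpqr
  sorted[17] = rqqrrq$pqpqrrqpqqrprq
  sorted[18] = rqrqqrrq$pqpqrrqpqqrp
  sorted[19] = rrq$pqpqrrqpqqrprqrqq
  sorted[20] = rrqpqqrprqrqqrrq$pqpq
sorted[17] = rqqrrq$pqpqrrqpqqrprq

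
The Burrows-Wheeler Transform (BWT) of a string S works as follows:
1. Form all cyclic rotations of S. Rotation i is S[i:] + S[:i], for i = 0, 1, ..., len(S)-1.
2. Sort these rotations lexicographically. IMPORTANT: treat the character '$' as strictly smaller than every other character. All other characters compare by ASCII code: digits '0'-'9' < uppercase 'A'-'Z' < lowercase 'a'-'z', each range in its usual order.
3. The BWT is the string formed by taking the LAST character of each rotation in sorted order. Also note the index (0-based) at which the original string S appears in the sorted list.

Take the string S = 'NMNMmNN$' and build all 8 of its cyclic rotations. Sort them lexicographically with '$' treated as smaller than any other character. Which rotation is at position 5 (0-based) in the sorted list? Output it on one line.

All 8 rotations (rotation i = S[i:]+S[:i]):
  rot[0] = NMNMmNN$
  rot[1] = MNMmNN$N
  rot[2] = NMmNN$NM
  rot[3] = MmNN$NMN
  rot[4] = mNN$NMNM
  rot[5] = NN$NMNMm
  rot[6] = N$NMNMmN
  rot[7] = $NMNMmNN
Sorted (with $ < everything):
  sorted[0] = $NMNMmNN
  sorted[1] = MNMmNN$N
  sorted[2] = MmNN$NMN
  sorted[3] = N$NMNMmN
  sorted[4] = NMNMmNN$
  sorted[5] = NMmNN$NM
  sorted[6] = NN$NMNMm
  sorted[7] = mNN$NMNM
sorted[5] = NMmNN$NM

Answer: NMmNN$NM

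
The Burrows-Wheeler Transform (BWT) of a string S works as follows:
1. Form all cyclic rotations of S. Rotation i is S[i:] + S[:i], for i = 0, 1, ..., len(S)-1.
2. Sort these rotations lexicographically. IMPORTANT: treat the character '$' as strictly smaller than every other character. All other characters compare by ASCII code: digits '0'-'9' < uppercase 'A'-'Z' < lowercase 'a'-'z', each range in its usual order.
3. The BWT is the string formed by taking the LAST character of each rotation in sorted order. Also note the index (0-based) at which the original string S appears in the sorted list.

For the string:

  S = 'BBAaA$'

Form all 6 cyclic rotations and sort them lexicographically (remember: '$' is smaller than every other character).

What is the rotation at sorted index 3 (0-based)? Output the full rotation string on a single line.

Answer: BAaA$B

Derivation:
All 6 rotations (rotation i = S[i:]+S[:i]):
  rot[0] = BBAaA$
  rot[1] = BAaA$B
  rot[2] = AaA$BB
  rot[3] = aA$BBA
  rot[4] = A$BBAa
  rot[5] = $BBAaA
Sorted (with $ < everything):
  sorted[0] = $BBAaA
  sorted[1] = A$BBAa
  sorted[2] = AaA$BB
  sorted[3] = BAaA$B
  sorted[4] = BBAaA$
  sorted[5] = aA$BBA
sorted[3] = BAaA$B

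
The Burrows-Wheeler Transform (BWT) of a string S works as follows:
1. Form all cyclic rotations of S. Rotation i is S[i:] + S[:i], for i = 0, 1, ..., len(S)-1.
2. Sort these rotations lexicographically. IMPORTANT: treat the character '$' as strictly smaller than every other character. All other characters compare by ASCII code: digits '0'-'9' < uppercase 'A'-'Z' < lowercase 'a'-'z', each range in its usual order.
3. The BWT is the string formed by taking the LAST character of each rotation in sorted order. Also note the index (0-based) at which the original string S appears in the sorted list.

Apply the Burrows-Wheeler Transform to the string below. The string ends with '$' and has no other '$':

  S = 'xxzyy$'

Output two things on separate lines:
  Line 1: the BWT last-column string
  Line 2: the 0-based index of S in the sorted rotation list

Answer: y$xyzx
1

Derivation:
All 6 rotations (rotation i = S[i:]+S[:i]):
  rot[0] = xxzyy$
  rot[1] = xzyy$x
  rot[2] = zyy$xx
  rot[3] = yy$xxz
  rot[4] = y$xxzy
  rot[5] = $xxzyy
Sorted (with $ < everything):
  sorted[0] = $xxzyy  (last char: 'y')
  sorted[1] = xxzyy$  (last char: '$')
  sorted[2] = xzyy$x  (last char: 'x')
  sorted[3] = y$xxzy  (last char: 'y')
  sorted[4] = yy$xxz  (last char: 'z')
  sorted[5] = zyy$xx  (last char: 'x')
Last column: y$xyzx
Original string S is at sorted index 1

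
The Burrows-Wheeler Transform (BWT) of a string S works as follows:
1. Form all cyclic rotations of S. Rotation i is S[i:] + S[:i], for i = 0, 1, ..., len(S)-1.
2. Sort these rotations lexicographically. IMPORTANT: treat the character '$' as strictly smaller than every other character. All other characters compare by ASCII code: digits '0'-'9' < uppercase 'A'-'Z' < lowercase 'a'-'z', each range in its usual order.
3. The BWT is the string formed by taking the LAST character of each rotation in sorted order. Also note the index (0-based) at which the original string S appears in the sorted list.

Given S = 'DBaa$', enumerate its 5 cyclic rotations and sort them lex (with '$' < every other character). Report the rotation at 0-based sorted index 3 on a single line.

Answer: a$DBa

Derivation:
All 5 rotations (rotation i = S[i:]+S[:i]):
  rot[0] = DBaa$
  rot[1] = Baa$D
  rot[2] = aa$DB
  rot[3] = a$DBa
  rot[4] = $DBaa
Sorted (with $ < everything):
  sorted[0] = $DBaa
  sorted[1] = Baa$D
  sorted[2] = DBaa$
  sorted[3] = a$DBa
  sorted[4] = aa$DB
sorted[3] = a$DBa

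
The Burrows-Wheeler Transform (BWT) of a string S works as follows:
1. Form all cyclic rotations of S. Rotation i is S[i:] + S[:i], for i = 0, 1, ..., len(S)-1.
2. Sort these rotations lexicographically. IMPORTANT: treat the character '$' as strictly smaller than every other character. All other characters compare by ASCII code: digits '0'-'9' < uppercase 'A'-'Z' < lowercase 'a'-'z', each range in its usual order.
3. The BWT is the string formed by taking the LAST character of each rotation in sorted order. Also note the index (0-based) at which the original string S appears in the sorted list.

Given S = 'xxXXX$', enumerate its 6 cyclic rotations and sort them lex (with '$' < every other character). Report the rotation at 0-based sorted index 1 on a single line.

Answer: X$xxXX

Derivation:
All 6 rotations (rotation i = S[i:]+S[:i]):
  rot[0] = xxXXX$
  rot[1] = xXXX$x
  rot[2] = XXX$xx
  rot[3] = XX$xxX
  rot[4] = X$xxXX
  rot[5] = $xxXXX
Sorted (with $ < everything):
  sorted[0] = $xxXXX
  sorted[1] = X$xxXX
  sorted[2] = XX$xxX
  sorted[3] = XXX$xx
  sorted[4] = xXXX$x
  sorted[5] = xxXXX$
sorted[1] = X$xxXX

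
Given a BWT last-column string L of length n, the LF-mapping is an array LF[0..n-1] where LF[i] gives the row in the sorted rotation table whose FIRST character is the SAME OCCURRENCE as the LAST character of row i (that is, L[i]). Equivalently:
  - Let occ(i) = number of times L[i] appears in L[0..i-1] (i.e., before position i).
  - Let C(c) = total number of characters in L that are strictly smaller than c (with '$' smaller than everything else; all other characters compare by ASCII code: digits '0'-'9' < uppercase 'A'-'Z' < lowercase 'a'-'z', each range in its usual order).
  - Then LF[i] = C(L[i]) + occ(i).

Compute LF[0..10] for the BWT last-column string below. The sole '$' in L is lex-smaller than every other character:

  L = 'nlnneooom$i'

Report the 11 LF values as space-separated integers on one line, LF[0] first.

Answer: 5 3 6 7 1 8 9 10 4 0 2

Derivation:
Char counts: '$':1, 'e':1, 'i':1, 'l':1, 'm':1, 'n':3, 'o':3
C (first-col start): C('$')=0, C('e')=1, C('i')=2, C('l')=3, C('m')=4, C('n')=5, C('o')=8
L[0]='n': occ=0, LF[0]=C('n')+0=5+0=5
L[1]='l': occ=0, LF[1]=C('l')+0=3+0=3
L[2]='n': occ=1, LF[2]=C('n')+1=5+1=6
L[3]='n': occ=2, LF[3]=C('n')+2=5+2=7
L[4]='e': occ=0, LF[4]=C('e')+0=1+0=1
L[5]='o': occ=0, LF[5]=C('o')+0=8+0=8
L[6]='o': occ=1, LF[6]=C('o')+1=8+1=9
L[7]='o': occ=2, LF[7]=C('o')+2=8+2=10
L[8]='m': occ=0, LF[8]=C('m')+0=4+0=4
L[9]='$': occ=0, LF[9]=C('$')+0=0+0=0
L[10]='i': occ=0, LF[10]=C('i')+0=2+0=2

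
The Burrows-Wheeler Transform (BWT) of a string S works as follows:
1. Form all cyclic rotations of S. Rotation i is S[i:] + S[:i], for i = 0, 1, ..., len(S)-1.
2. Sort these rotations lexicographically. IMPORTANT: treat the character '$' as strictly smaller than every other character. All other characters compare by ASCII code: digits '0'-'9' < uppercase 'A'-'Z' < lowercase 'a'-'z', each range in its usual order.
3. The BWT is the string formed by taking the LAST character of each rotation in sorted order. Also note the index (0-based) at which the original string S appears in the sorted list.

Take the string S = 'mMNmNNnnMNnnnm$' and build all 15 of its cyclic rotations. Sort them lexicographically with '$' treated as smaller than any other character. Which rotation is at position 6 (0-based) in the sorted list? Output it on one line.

All 15 rotations (rotation i = S[i:]+S[:i]):
  rot[0] = mMNmNNnnMNnnnm$
  rot[1] = MNmNNnnMNnnnm$m
  rot[2] = NmNNnnMNnnnm$mM
  rot[3] = mNNnnMNnnnm$mMN
  rot[4] = NNnnMNnnnm$mMNm
  rot[5] = NnnMNnnnm$mMNmN
  rot[6] = nnMNnnnm$mMNmNN
  rot[7] = nMNnnnm$mMNmNNn
  rot[8] = MNnnnm$mMNmNNnn
  rot[9] = Nnnnm$mMNmNNnnM
  rot[10] = nnnm$mMNmNNnnMN
  rot[11] = nnm$mMNmNNnnMNn
  rot[12] = nm$mMNmNNnnMNnn
  rot[13] = m$mMNmNNnnMNnnn
  rot[14] = $mMNmNNnnMNnnnm
Sorted (with $ < everything):
  sorted[0] = $mMNmNNnnMNnnnm
  sorted[1] = MNmNNnnMNnnnm$m
  sorted[2] = MNnnnm$mMNmNNnn
  sorted[3] = NNnnMNnnnm$mMNm
  sorted[4] = NmNNnnMNnnnm$mM
  sorted[5] = NnnMNnnnm$mMNmN
  sorted[6] = Nnnnm$mMNmNNnnM
  sorted[7] = m$mMNmNNnnMNnnn
  sorted[8] = mMNmNNnnMNnnnm$
  sorted[9] = mNNnnMNnnnm$mMN
  sorted[10] = nMNnnnm$mMNmNNn
  sorted[11] = nm$mMNmNNnnMNnn
  sorted[12] = nnMNnnnm$mMNmNN
  sorted[13] = nnm$mMNmNNnnMNn
  sorted[14] = nnnm$mMNmNNnnMN
sorted[6] = Nnnnm$mMNmNNnnM

Answer: Nnnnm$mMNmNNnnM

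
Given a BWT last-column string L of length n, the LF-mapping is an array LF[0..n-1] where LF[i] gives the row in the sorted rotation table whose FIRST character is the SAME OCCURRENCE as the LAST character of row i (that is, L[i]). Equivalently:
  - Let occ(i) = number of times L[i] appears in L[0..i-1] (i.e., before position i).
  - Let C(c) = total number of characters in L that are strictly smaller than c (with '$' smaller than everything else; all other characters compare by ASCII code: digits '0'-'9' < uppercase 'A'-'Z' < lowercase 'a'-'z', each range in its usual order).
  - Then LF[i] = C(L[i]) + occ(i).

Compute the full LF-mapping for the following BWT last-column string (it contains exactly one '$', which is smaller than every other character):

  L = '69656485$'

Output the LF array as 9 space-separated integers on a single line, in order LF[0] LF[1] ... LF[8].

Answer: 4 8 5 2 6 1 7 3 0

Derivation:
Char counts: '$':1, '4':1, '5':2, '6':3, '8':1, '9':1
C (first-col start): C('$')=0, C('4')=1, C('5')=2, C('6')=4, C('8')=7, C('9')=8
L[0]='6': occ=0, LF[0]=C('6')+0=4+0=4
L[1]='9': occ=0, LF[1]=C('9')+0=8+0=8
L[2]='6': occ=1, LF[2]=C('6')+1=4+1=5
L[3]='5': occ=0, LF[3]=C('5')+0=2+0=2
L[4]='6': occ=2, LF[4]=C('6')+2=4+2=6
L[5]='4': occ=0, LF[5]=C('4')+0=1+0=1
L[6]='8': occ=0, LF[6]=C('8')+0=7+0=7
L[7]='5': occ=1, LF[7]=C('5')+1=2+1=3
L[8]='$': occ=0, LF[8]=C('$')+0=0+0=0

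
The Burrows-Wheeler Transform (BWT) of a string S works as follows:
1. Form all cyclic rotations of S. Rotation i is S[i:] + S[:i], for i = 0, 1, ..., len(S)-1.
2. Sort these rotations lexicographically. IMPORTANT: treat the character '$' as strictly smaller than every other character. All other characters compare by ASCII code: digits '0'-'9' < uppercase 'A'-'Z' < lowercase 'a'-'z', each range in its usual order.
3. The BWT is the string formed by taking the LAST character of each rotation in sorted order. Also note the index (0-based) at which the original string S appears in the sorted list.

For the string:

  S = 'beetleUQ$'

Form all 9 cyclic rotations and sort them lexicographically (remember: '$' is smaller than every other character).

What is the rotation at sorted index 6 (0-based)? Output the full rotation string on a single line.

All 9 rotations (rotation i = S[i:]+S[:i]):
  rot[0] = beetleUQ$
  rot[1] = eetleUQ$b
  rot[2] = etleUQ$be
  rot[3] = tleUQ$bee
  rot[4] = leUQ$beet
  rot[5] = eUQ$beetl
  rot[6] = UQ$beetle
  rot[7] = Q$beetleU
  rot[8] = $beetleUQ
Sorted (with $ < everything):
  sorted[0] = $beetleUQ
  sorted[1] = Q$beetleU
  sorted[2] = UQ$beetle
  sorted[3] = beetleUQ$
  sorted[4] = eUQ$beetl
  sorted[5] = eetleUQ$b
  sorted[6] = etleUQ$be
  sorted[7] = leUQ$beet
  sorted[8] = tleUQ$bee
sorted[6] = etleUQ$be

Answer: etleUQ$be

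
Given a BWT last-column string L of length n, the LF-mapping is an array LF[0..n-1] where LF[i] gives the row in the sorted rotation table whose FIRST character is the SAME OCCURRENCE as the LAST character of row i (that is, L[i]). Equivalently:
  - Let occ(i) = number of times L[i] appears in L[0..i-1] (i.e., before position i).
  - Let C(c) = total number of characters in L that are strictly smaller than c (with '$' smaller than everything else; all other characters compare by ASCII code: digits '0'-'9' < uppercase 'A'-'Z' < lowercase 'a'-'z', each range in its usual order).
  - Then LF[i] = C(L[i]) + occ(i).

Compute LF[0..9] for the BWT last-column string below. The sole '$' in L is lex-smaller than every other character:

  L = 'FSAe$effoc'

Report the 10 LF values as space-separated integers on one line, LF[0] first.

Char counts: '$':1, 'A':1, 'F':1, 'S':1, 'c':1, 'e':2, 'f':2, 'o':1
C (first-col start): C('$')=0, C('A')=1, C('F')=2, C('S')=3, C('c')=4, C('e')=5, C('f')=7, C('o')=9
L[0]='F': occ=0, LF[0]=C('F')+0=2+0=2
L[1]='S': occ=0, LF[1]=C('S')+0=3+0=3
L[2]='A': occ=0, LF[2]=C('A')+0=1+0=1
L[3]='e': occ=0, LF[3]=C('e')+0=5+0=5
L[4]='$': occ=0, LF[4]=C('$')+0=0+0=0
L[5]='e': occ=1, LF[5]=C('e')+1=5+1=6
L[6]='f': occ=0, LF[6]=C('f')+0=7+0=7
L[7]='f': occ=1, LF[7]=C('f')+1=7+1=8
L[8]='o': occ=0, LF[8]=C('o')+0=9+0=9
L[9]='c': occ=0, LF[9]=C('c')+0=4+0=4

Answer: 2 3 1 5 0 6 7 8 9 4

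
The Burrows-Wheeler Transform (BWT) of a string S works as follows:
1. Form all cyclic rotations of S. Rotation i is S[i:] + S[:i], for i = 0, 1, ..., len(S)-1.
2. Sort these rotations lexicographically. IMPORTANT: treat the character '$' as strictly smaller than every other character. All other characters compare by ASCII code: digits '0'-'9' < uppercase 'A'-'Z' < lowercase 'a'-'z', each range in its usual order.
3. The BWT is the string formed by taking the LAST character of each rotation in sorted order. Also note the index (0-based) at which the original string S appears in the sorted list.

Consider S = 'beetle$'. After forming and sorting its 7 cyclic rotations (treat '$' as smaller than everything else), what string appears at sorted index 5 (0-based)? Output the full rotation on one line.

All 7 rotations (rotation i = S[i:]+S[:i]):
  rot[0] = beetle$
  rot[1] = eetle$b
  rot[2] = etle$be
  rot[3] = tle$bee
  rot[4] = le$beet
  rot[5] = e$beetl
  rot[6] = $beetle
Sorted (with $ < everything):
  sorted[0] = $beetle
  sorted[1] = beetle$
  sorted[2] = e$beetl
  sorted[3] = eetle$b
  sorted[4] = etle$be
  sorted[5] = le$beet
  sorted[6] = tle$bee
sorted[5] = le$beet

Answer: le$beet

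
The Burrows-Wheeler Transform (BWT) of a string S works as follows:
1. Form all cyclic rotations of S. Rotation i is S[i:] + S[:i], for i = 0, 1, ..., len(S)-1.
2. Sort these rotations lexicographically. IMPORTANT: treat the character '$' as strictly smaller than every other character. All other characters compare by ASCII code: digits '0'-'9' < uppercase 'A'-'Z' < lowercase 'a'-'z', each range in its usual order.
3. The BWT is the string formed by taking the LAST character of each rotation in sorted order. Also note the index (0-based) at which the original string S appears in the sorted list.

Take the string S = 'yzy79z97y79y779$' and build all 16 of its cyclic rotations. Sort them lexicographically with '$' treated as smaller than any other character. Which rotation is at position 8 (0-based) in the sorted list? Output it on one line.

All 16 rotations (rotation i = S[i:]+S[:i]):
  rot[0] = yzy79z97y79y779$
  rot[1] = zy79z97y79y779$y
  rot[2] = y79z97y79y779$yz
  rot[3] = 79z97y79y779$yzy
  rot[4] = 9z97y79y779$yzy7
  rot[5] = z97y79y779$yzy79
  rot[6] = 97y79y779$yzy79z
  rot[7] = 7y79y779$yzy79z9
  rot[8] = y79y779$yzy79z97
  rot[9] = 79y779$yzy79z97y
  rot[10] = 9y779$yzy79z97y7
  rot[11] = y779$yzy79z97y79
  rot[12] = 779$yzy79z97y79y
  rot[13] = 79$yzy79z97y79y7
  rot[14] = 9$yzy79z97y79y77
  rot[15] = $yzy79z97y79y779
Sorted (with $ < everything):
  sorted[0] = $yzy79z97y79y779
  sorted[1] = 779$yzy79z97y79y
  sorted[2] = 79$yzy79z97y79y7
  sorted[3] = 79y779$yzy79z97y
  sorted[4] = 79z97y79y779$yzy
  sorted[5] = 7y79y779$yzy79z9
  sorted[6] = 9$yzy79z97y79y77
  sorted[7] = 97y79y779$yzy79z
  sorted[8] = 9y779$yzy79z97y7
  sorted[9] = 9z97y79y779$yzy7
  sorted[10] = y779$yzy79z97y79
  sorted[11] = y79y779$yzy79z97
  sorted[12] = y79z97y79y779$yz
  sorted[13] = yzy79z97y79y779$
  sorted[14] = z97y79y779$yzy79
  sorted[15] = zy79z97y79y779$y
sorted[8] = 9y779$yzy79z97y7

Answer: 9y779$yzy79z97y7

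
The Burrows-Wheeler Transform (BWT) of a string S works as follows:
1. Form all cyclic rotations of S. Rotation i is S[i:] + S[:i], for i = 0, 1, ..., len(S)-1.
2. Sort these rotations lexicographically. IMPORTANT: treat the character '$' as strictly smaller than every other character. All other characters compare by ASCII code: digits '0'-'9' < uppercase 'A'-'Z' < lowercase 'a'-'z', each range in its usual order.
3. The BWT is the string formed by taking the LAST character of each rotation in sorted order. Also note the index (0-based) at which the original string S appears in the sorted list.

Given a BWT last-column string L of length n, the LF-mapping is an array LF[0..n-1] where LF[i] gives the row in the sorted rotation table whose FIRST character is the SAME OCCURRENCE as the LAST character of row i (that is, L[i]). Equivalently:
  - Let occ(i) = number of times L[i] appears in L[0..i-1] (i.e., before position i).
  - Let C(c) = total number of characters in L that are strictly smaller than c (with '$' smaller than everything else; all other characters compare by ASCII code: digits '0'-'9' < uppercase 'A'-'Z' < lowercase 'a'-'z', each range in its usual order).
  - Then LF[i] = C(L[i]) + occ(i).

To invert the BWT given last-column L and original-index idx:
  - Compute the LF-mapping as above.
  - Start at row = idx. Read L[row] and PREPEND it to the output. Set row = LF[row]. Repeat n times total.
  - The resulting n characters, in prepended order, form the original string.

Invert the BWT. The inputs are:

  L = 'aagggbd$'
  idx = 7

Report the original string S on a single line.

LF mapping: 1 2 5 6 7 3 4 0
Walk LF starting at row 7, prepending L[row]:
  step 1: row=7, L[7]='$', prepend. Next row=LF[7]=0
  step 2: row=0, L[0]='a', prepend. Next row=LF[0]=1
  step 3: row=1, L[1]='a', prepend. Next row=LF[1]=2
  step 4: row=2, L[2]='g', prepend. Next row=LF[2]=5
  step 5: row=5, L[5]='b', prepend. Next row=LF[5]=3
  step 6: row=3, L[3]='g', prepend. Next row=LF[3]=6
  step 7: row=6, L[6]='d', prepend. Next row=LF[6]=4
  step 8: row=4, L[4]='g', prepend. Next row=LF[4]=7
Reversed output: gdgbgaa$

Answer: gdgbgaa$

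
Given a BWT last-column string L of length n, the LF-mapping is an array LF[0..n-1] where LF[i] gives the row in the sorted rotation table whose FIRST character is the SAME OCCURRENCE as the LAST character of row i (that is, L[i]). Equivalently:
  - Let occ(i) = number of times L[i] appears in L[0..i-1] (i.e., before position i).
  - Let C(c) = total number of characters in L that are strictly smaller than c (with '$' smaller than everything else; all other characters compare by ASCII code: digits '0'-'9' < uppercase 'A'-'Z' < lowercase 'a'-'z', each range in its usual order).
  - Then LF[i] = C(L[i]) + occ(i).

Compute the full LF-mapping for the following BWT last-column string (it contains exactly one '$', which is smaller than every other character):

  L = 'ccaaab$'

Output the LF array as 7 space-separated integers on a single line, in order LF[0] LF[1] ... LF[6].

Char counts: '$':1, 'a':3, 'b':1, 'c':2
C (first-col start): C('$')=0, C('a')=1, C('b')=4, C('c')=5
L[0]='c': occ=0, LF[0]=C('c')+0=5+0=5
L[1]='c': occ=1, LF[1]=C('c')+1=5+1=6
L[2]='a': occ=0, LF[2]=C('a')+0=1+0=1
L[3]='a': occ=1, LF[3]=C('a')+1=1+1=2
L[4]='a': occ=2, LF[4]=C('a')+2=1+2=3
L[5]='b': occ=0, LF[5]=C('b')+0=4+0=4
L[6]='$': occ=0, LF[6]=C('$')+0=0+0=0

Answer: 5 6 1 2 3 4 0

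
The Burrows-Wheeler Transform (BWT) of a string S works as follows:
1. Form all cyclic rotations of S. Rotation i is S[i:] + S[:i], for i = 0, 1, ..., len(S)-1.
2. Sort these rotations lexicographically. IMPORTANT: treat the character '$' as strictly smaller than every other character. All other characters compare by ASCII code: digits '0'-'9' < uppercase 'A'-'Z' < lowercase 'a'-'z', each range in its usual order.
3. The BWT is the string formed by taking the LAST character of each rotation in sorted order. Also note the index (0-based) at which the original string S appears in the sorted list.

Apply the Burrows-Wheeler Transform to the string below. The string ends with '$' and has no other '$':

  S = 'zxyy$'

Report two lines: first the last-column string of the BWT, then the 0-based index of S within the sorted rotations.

All 5 rotations (rotation i = S[i:]+S[:i]):
  rot[0] = zxyy$
  rot[1] = xyy$z
  rot[2] = yy$zx
  rot[3] = y$zxy
  rot[4] = $zxyy
Sorted (with $ < everything):
  sorted[0] = $zxyy  (last char: 'y')
  sorted[1] = xyy$z  (last char: 'z')
  sorted[2] = y$zxy  (last char: 'y')
  sorted[3] = yy$zx  (last char: 'x')
  sorted[4] = zxyy$  (last char: '$')
Last column: yzyx$
Original string S is at sorted index 4

Answer: yzyx$
4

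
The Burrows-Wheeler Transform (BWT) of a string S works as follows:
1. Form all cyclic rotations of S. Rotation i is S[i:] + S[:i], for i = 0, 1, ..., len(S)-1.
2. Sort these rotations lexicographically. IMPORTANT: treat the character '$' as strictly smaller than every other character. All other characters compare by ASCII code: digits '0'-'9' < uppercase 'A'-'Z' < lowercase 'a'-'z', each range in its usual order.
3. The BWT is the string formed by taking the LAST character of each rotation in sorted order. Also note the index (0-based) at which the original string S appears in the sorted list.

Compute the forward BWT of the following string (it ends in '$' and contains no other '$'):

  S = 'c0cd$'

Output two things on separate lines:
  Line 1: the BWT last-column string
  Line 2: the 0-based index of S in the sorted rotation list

Answer: dc$0c
2

Derivation:
All 5 rotations (rotation i = S[i:]+S[:i]):
  rot[0] = c0cd$
  rot[1] = 0cd$c
  rot[2] = cd$c0
  rot[3] = d$c0c
  rot[4] = $c0cd
Sorted (with $ < everything):
  sorted[0] = $c0cd  (last char: 'd')
  sorted[1] = 0cd$c  (last char: 'c')
  sorted[2] = c0cd$  (last char: '$')
  sorted[3] = cd$c0  (last char: '0')
  sorted[4] = d$c0c  (last char: 'c')
Last column: dc$0c
Original string S is at sorted index 2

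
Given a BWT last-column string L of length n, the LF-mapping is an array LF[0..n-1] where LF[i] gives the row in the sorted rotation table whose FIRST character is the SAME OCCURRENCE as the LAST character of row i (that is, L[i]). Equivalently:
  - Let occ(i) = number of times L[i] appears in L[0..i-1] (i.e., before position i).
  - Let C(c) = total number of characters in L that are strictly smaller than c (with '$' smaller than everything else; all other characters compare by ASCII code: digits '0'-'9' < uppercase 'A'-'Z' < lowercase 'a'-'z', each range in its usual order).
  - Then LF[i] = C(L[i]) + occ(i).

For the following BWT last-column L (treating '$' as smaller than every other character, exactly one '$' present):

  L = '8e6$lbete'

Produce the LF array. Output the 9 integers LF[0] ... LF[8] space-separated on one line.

Answer: 2 4 1 0 7 3 5 8 6

Derivation:
Char counts: '$':1, '6':1, '8':1, 'b':1, 'e':3, 'l':1, 't':1
C (first-col start): C('$')=0, C('6')=1, C('8')=2, C('b')=3, C('e')=4, C('l')=7, C('t')=8
L[0]='8': occ=0, LF[0]=C('8')+0=2+0=2
L[1]='e': occ=0, LF[1]=C('e')+0=4+0=4
L[2]='6': occ=0, LF[2]=C('6')+0=1+0=1
L[3]='$': occ=0, LF[3]=C('$')+0=0+0=0
L[4]='l': occ=0, LF[4]=C('l')+0=7+0=7
L[5]='b': occ=0, LF[5]=C('b')+0=3+0=3
L[6]='e': occ=1, LF[6]=C('e')+1=4+1=5
L[7]='t': occ=0, LF[7]=C('t')+0=8+0=8
L[8]='e': occ=2, LF[8]=C('e')+2=4+2=6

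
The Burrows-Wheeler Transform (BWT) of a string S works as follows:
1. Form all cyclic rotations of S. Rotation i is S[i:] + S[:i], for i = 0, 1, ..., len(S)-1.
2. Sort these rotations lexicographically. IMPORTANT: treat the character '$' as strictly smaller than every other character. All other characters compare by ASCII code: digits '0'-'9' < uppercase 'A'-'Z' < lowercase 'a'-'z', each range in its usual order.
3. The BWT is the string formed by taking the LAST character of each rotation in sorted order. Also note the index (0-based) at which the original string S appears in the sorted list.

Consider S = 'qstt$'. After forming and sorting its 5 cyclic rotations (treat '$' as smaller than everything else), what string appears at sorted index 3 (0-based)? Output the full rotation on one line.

All 5 rotations (rotation i = S[i:]+S[:i]):
  rot[0] = qstt$
  rot[1] = stt$q
  rot[2] = tt$qs
  rot[3] = t$qst
  rot[4] = $qstt
Sorted (with $ < everything):
  sorted[0] = $qstt
  sorted[1] = qstt$
  sorted[2] = stt$q
  sorted[3] = t$qst
  sorted[4] = tt$qs
sorted[3] = t$qst

Answer: t$qst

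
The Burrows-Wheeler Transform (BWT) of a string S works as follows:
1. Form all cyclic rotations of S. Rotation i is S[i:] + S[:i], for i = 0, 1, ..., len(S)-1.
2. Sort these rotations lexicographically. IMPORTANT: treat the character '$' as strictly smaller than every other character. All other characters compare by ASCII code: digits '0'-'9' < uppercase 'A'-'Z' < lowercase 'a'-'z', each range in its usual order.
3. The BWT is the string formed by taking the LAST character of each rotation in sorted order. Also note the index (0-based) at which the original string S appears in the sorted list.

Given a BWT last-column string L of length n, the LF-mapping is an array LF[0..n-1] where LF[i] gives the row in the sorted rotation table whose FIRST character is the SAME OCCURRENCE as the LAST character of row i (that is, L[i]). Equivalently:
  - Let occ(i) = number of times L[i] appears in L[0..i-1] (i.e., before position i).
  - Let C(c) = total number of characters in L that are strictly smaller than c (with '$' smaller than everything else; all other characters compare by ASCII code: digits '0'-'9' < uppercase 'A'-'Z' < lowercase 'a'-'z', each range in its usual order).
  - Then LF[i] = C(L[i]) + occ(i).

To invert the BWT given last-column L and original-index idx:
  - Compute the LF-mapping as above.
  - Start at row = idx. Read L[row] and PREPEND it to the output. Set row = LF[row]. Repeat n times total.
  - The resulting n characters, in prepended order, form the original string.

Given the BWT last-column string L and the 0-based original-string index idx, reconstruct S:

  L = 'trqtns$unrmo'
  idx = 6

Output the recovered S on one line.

Answer: rmtnsqnourt$

Derivation:
LF mapping: 9 6 5 10 2 8 0 11 3 7 1 4
Walk LF starting at row 6, prepending L[row]:
  step 1: row=6, L[6]='$', prepend. Next row=LF[6]=0
  step 2: row=0, L[0]='t', prepend. Next row=LF[0]=9
  step 3: row=9, L[9]='r', prepend. Next row=LF[9]=7
  step 4: row=7, L[7]='u', prepend. Next row=LF[7]=11
  step 5: row=11, L[11]='o', prepend. Next row=LF[11]=4
  step 6: row=4, L[4]='n', prepend. Next row=LF[4]=2
  step 7: row=2, L[2]='q', prepend. Next row=LF[2]=5
  step 8: row=5, L[5]='s', prepend. Next row=LF[5]=8
  step 9: row=8, L[8]='n', prepend. Next row=LF[8]=3
  step 10: row=3, L[3]='t', prepend. Next row=LF[3]=10
  step 11: row=10, L[10]='m', prepend. Next row=LF[10]=1
  step 12: row=1, L[1]='r', prepend. Next row=LF[1]=6
Reversed output: rmtnsqnourt$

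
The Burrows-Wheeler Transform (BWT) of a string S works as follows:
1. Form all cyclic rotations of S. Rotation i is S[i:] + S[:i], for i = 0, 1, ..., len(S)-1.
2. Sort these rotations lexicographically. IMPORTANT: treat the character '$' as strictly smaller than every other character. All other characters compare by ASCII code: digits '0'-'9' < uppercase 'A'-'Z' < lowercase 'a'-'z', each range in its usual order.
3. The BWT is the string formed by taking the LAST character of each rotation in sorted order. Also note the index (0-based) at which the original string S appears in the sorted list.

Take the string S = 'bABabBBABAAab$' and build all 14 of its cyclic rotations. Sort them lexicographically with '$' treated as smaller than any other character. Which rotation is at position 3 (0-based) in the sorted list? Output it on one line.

Answer: ABabBBABAAab$b

Derivation:
All 14 rotations (rotation i = S[i:]+S[:i]):
  rot[0] = bABabBBABAAab$
  rot[1] = ABabBBABAAab$b
  rot[2] = BabBBABAAab$bA
  rot[3] = abBBABAAab$bAB
  rot[4] = bBBABAAab$bABa
  rot[5] = BBABAAab$bABab
  rot[6] = BABAAab$bABabB
  rot[7] = ABAAab$bABabBB
  rot[8] = BAAab$bABabBBA
  rot[9] = AAab$bABabBBAB
  rot[10] = Aab$bABabBBABA
  rot[11] = ab$bABabBBABAA
  rot[12] = b$bABabBBABAAa
  rot[13] = $bABabBBABAAab
Sorted (with $ < everything):
  sorted[0] = $bABabBBABAAab
  sorted[1] = AAab$bABabBBAB
  sorted[2] = ABAAab$bABabBB
  sorted[3] = ABabBBABAAab$b
  sorted[4] = Aab$bABabBBABA
  sorted[5] = BAAab$bABabBBA
  sorted[6] = BABAAab$bABabB
  sorted[7] = BBABAAab$bABab
  sorted[8] = BabBBABAAab$bA
  sorted[9] = ab$bABabBBABAA
  sorted[10] = abBBABAAab$bAB
  sorted[11] = b$bABabBBABAAa
  sorted[12] = bABabBBABAAab$
  sorted[13] = bBBABAAab$bABa
sorted[3] = ABabBBABAAab$b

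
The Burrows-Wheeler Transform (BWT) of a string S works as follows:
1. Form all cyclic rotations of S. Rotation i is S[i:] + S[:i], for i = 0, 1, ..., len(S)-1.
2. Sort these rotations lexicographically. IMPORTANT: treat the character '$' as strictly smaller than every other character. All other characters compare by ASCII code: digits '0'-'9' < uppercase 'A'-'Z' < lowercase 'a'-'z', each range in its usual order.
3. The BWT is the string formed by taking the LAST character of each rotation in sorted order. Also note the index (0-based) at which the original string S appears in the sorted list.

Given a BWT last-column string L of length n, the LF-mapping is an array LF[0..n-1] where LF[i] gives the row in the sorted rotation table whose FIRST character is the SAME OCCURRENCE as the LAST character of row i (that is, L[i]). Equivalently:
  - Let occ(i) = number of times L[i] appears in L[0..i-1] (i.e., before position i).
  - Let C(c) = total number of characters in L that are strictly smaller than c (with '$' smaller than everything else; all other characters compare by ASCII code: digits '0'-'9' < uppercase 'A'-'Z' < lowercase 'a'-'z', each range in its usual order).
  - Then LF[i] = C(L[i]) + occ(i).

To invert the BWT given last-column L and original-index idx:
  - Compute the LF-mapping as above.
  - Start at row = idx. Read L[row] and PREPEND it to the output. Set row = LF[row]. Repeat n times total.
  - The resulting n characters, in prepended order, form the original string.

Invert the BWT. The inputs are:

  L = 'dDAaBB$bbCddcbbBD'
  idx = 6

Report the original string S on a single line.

Answer: DABBdbaBCbDdbcbd$

Derivation:
LF mapping: 14 6 1 8 2 3 0 9 10 5 15 16 13 11 12 4 7
Walk LF starting at row 6, prepending L[row]:
  step 1: row=6, L[6]='$', prepend. Next row=LF[6]=0
  step 2: row=0, L[0]='d', prepend. Next row=LF[0]=14
  step 3: row=14, L[14]='b', prepend. Next row=LF[14]=12
  step 4: row=12, L[12]='c', prepend. Next row=LF[12]=13
  step 5: row=13, L[13]='b', prepend. Next row=LF[13]=11
  step 6: row=11, L[11]='d', prepend. Next row=LF[11]=16
  step 7: row=16, L[16]='D', prepend. Next row=LF[16]=7
  step 8: row=7, L[7]='b', prepend. Next row=LF[7]=9
  step 9: row=9, L[9]='C', prepend. Next row=LF[9]=5
  step 10: row=5, L[5]='B', prepend. Next row=LF[5]=3
  step 11: row=3, L[3]='a', prepend. Next row=LF[3]=8
  step 12: row=8, L[8]='b', prepend. Next row=LF[8]=10
  step 13: row=10, L[10]='d', prepend. Next row=LF[10]=15
  step 14: row=15, L[15]='B', prepend. Next row=LF[15]=4
  step 15: row=4, L[4]='B', prepend. Next row=LF[4]=2
  step 16: row=2, L[2]='A', prepend. Next row=LF[2]=1
  step 17: row=1, L[1]='D', prepend. Next row=LF[1]=6
Reversed output: DABBdbaBCbDdbcbd$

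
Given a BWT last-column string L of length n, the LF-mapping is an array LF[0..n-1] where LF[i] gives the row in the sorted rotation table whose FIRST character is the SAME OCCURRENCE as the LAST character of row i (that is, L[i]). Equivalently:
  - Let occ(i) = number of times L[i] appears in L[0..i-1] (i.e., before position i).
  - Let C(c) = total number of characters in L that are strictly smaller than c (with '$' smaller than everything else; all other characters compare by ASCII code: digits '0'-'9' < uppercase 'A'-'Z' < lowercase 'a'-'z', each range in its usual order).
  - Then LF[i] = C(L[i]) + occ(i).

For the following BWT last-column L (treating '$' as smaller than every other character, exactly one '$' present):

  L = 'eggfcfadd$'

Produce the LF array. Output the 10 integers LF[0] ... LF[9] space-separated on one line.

Char counts: '$':1, 'a':1, 'c':1, 'd':2, 'e':1, 'f':2, 'g':2
C (first-col start): C('$')=0, C('a')=1, C('c')=2, C('d')=3, C('e')=5, C('f')=6, C('g')=8
L[0]='e': occ=0, LF[0]=C('e')+0=5+0=5
L[1]='g': occ=0, LF[1]=C('g')+0=8+0=8
L[2]='g': occ=1, LF[2]=C('g')+1=8+1=9
L[3]='f': occ=0, LF[3]=C('f')+0=6+0=6
L[4]='c': occ=0, LF[4]=C('c')+0=2+0=2
L[5]='f': occ=1, LF[5]=C('f')+1=6+1=7
L[6]='a': occ=0, LF[6]=C('a')+0=1+0=1
L[7]='d': occ=0, LF[7]=C('d')+0=3+0=3
L[8]='d': occ=1, LF[8]=C('d')+1=3+1=4
L[9]='$': occ=0, LF[9]=C('$')+0=0+0=0

Answer: 5 8 9 6 2 7 1 3 4 0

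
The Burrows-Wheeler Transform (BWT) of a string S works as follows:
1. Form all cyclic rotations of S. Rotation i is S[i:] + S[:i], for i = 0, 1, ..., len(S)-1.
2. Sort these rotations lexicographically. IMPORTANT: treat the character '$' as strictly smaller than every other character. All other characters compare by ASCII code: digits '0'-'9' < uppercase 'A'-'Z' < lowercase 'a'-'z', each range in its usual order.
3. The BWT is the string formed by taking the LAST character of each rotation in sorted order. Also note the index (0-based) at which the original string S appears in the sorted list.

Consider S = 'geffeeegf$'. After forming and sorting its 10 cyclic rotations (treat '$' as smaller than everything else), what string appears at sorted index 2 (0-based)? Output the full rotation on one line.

All 10 rotations (rotation i = S[i:]+S[:i]):
  rot[0] = geffeeegf$
  rot[1] = effeeegf$g
  rot[2] = ffeeegf$ge
  rot[3] = feeegf$gef
  rot[4] = eeegf$geff
  rot[5] = eegf$geffe
  rot[6] = egf$geffee
  rot[7] = gf$geffeee
  rot[8] = f$geffeeeg
  rot[9] = $geffeeegf
Sorted (with $ < everything):
  sorted[0] = $geffeeegf
  sorted[1] = eeegf$geff
  sorted[2] = eegf$geffe
  sorted[3] = effeeegf$g
  sorted[4] = egf$geffee
  sorted[5] = f$geffeeeg
  sorted[6] = feeegf$gef
  sorted[7] = ffeeegf$ge
  sorted[8] = geffeeegf$
  sorted[9] = gf$geffeee
sorted[2] = eegf$geffe

Answer: eegf$geffe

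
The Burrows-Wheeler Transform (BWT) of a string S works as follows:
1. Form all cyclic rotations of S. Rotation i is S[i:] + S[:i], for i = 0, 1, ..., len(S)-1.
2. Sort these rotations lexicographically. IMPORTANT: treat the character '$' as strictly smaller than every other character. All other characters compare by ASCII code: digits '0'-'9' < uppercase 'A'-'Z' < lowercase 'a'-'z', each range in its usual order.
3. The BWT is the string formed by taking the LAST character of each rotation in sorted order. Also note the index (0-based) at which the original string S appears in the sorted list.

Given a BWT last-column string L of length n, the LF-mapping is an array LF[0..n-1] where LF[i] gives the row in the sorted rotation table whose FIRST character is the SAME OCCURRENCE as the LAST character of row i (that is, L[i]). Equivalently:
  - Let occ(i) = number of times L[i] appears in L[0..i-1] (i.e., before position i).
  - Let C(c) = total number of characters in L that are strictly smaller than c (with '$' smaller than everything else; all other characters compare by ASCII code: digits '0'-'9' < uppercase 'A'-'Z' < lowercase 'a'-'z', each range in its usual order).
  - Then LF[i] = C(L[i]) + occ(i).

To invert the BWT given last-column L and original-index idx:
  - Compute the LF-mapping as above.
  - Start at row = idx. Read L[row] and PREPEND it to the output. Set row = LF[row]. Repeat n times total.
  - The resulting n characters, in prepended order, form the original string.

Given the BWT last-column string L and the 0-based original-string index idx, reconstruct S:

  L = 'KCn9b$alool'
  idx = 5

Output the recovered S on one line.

Answer: balloonC9K$

Derivation:
LF mapping: 3 2 8 1 5 0 4 6 9 10 7
Walk LF starting at row 5, prepending L[row]:
  step 1: row=5, L[5]='$', prepend. Next row=LF[5]=0
  step 2: row=0, L[0]='K', prepend. Next row=LF[0]=3
  step 3: row=3, L[3]='9', prepend. Next row=LF[3]=1
  step 4: row=1, L[1]='C', prepend. Next row=LF[1]=2
  step 5: row=2, L[2]='n', prepend. Next row=LF[2]=8
  step 6: row=8, L[8]='o', prepend. Next row=LF[8]=9
  step 7: row=9, L[9]='o', prepend. Next row=LF[9]=10
  step 8: row=10, L[10]='l', prepend. Next row=LF[10]=7
  step 9: row=7, L[7]='l', prepend. Next row=LF[7]=6
  step 10: row=6, L[6]='a', prepend. Next row=LF[6]=4
  step 11: row=4, L[4]='b', prepend. Next row=LF[4]=5
Reversed output: balloonC9K$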